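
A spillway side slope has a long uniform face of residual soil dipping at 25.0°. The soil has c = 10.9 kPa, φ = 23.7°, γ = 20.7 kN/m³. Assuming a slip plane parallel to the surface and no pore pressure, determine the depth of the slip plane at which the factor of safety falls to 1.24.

Setting FS = 1.24 in FS = [c + γz cos²β tanφ] / [γz sinβ cosβ] and solving for z:
z = c / [γ cosβ (FS·sinβ − cosβ·tanφ)]
  = 10.9 / [20.7·cos25.0°·(1.24·sin25.0° − cos25.0°·tan23.7°)]
  = 10.9 / [20.7·0.9063·(1.24·0.4226 − 0.9063·0.4390)]
  = 10.9 / 2.3677 = 4.604 m

z = 4.60 m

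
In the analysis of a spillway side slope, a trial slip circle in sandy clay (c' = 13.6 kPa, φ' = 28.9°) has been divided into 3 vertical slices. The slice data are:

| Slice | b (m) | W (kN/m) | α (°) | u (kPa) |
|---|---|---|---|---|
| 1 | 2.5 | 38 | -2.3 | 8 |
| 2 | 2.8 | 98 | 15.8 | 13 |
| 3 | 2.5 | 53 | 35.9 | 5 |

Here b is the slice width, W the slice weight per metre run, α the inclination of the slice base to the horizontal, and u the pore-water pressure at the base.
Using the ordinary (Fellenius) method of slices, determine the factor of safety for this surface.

Ordinary method of slices: FS = Σ[c'·Δl_i + (W_i cosα_i − u_i·Δl_i)·tanφ'] / Σ W_i sinα_i, with Δl_i = b_i / cosα_i.
Slice 1: Δl = 2.5/cos(-2.3°) = 2.502 m; N'_1 = 38·cos(-2.3°) − 8·2.502 = 18.0; c'Δl = 34.03; W sinα = -1.5
Slice 2: Δl = 2.8/cos15.8° = 2.910 m; N'_2 = 98·cos15.8° − 13·2.910 = 56.5; c'Δl = 39.58; W sinα = 26.7
Slice 3: Δl = 2.5/cos35.9° = 3.086 m; N'_3 = 53·cos35.9° − 5·3.086 = 27.5; c'Δl = 41.97; W sinα = 31.1
Σc'Δl = 115.6 kN/m; ΣN' = 101.9 kN/m; ΣW sinα = 56.2 kN/m
Resisting = 115.6 + 101.9·tan28.9° = 115.6 + 56.3 = 171.8 kN/m
FS = 171.8 / 56.2 = 3.056

FS = 3.06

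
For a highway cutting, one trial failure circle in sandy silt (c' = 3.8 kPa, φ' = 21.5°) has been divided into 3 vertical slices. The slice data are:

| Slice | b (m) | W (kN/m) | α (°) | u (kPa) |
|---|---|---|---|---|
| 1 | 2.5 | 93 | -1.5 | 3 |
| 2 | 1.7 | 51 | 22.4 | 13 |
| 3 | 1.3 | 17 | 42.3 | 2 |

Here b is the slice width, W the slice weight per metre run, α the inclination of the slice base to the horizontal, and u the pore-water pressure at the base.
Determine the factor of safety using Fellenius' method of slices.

Ordinary method of slices: FS = Σ[c'·Δl_i + (W_i cosα_i − u_i·Δl_i)·tanφ'] / Σ W_i sinα_i, with Δl_i = b_i / cosα_i.
Slice 1: Δl = 2.5/cos(-1.5°) = 2.501 m; N'_1 = 93·cos(-1.5°) − 3·2.501 = 85.5; c'Δl = 9.50; W sinα = -2.4
Slice 2: Δl = 1.7/cos22.4° = 1.839 m; N'_2 = 51·cos22.4° − 13·1.839 = 23.2; c'Δl = 6.99; W sinα = 19.4
Slice 3: Δl = 1.3/cos42.3° = 1.758 m; N'_3 = 17·cos42.3° − 2·1.758 = 9.1; c'Δl = 6.68; W sinα = 11.4
Σc'Δl = 23.2 kN/m; ΣN' = 117.8 kN/m; ΣW sinα = 28.4 kN/m
Resisting = 23.2 + 117.8·tan21.5° = 23.2 + 46.4 = 69.6 kN/m
FS = 69.6 / 28.4 = 2.446

FS = 2.45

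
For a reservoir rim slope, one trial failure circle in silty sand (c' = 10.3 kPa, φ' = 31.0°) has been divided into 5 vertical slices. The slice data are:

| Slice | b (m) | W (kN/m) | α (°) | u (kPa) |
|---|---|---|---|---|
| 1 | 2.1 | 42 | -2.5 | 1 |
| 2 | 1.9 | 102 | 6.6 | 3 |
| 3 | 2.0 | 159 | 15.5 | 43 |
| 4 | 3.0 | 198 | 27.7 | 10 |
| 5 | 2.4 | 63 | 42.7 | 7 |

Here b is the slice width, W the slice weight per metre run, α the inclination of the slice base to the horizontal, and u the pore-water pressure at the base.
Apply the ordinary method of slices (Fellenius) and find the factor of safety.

FS = 1.87

Ordinary method of slices: FS = Σ[c'·Δl_i + (W_i cosα_i − u_i·Δl_i)·tanφ'] / Σ W_i sinα_i, with Δl_i = b_i / cosα_i.
Slice 1: Δl = 2.1/cos(-2.5°) = 2.102 m; N'_1 = 42·cos(-2.5°) − 1·2.102 = 39.9; c'Δl = 21.65; W sinα = -1.8
Slice 2: Δl = 1.9/cos6.6° = 1.913 m; N'_2 = 102·cos6.6° − 3·1.913 = 95.6; c'Δl = 19.70; W sinα = 11.7
Slice 3: Δl = 2.0/cos15.5° = 2.075 m; N'_3 = 159·cos15.5° − 43·2.075 = 64.0; c'Δl = 21.38; W sinα = 42.5
Slice 4: Δl = 3.0/cos27.7° = 3.388 m; N'_4 = 198·cos27.7° − 10·3.388 = 141.4; c'Δl = 34.90; W sinα = 92.0
Slice 5: Δl = 2.4/cos42.7° = 3.266 m; N'_5 = 63·cos42.7° − 7·3.266 = 23.4; c'Δl = 33.64; W sinα = 42.7
Σc'Δl = 131.3 kN/m; ΣN' = 364.3 kN/m; ΣW sinα = 187.1 kN/m
Resisting = 131.3 + 364.3·tan31.0° = 131.3 + 218.9 = 350.1 kN/m
FS = 350.1 / 187.1 = 1.871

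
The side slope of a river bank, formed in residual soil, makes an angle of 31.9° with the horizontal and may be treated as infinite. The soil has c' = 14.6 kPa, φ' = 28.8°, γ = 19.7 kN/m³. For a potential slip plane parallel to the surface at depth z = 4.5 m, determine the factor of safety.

For an infinite slope with a slip plane parallel to the surface (no pore pressure): FS = [c' + γz cos²β tanφ'] / [γz sinβ cosβ].
γz = 19.7·4.5 = 88.65 kN/m²
Numerator = 14.6 + 88.65·cos²31.9°·tan28.8° = 14.6 + 88.65·0.7208·0.5498 = 49.726 kPa
Denominator = 88.65·sin31.9°·cos31.9° = 88.65·0.5284·0.8490 = 39.771 kPa
FS = 49.726 / 39.771 = 1.250

FS = 1.25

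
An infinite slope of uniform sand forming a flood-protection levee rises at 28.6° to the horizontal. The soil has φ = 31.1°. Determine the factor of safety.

FS = 1.11

For a dry cohesionless infinite slope the factor of safety is FS = tanφ / tanβ.
FS = tan31.1° / tan28.6° = 0.6032 / 0.5452 = 1.106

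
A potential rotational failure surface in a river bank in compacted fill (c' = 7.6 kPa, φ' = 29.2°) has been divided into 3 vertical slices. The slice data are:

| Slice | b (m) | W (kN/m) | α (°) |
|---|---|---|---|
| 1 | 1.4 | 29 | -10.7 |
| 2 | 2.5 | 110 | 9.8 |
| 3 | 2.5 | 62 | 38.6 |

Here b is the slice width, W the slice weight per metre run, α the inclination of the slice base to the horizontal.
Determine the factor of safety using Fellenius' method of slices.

FS = 3.04

Ordinary method of slices: FS = Σ[c'·Δl_i + (W_i cosα_i)·tanφ'] / Σ W_i sinα_i, with Δl_i = b_i / cosα_i.
Slice 1: Δl = 1.4/cos(-10.7°) = 1.425 m; N'_1 = 29·cos(-10.7°) = 28.5; c'Δl = 10.83; W sinα = -5.4
Slice 2: Δl = 2.5/cos9.8° = 2.537 m; N'_2 = 110·cos9.8° = 108.4; c'Δl = 19.28; W sinα = 18.7
Slice 3: Δl = 2.5/cos38.6° = 3.199 m; N'_3 = 62·cos38.6° = 48.5; c'Δl = 24.31; W sinα = 38.7
Σc'Δl = 54.4 kN/m; ΣN' = 185.3 kN/m; ΣW sinα = 52.0 kN/m
Resisting = 54.4 + 185.3·tan29.2° = 54.4 + 103.6 = 158.0 kN/m
FS = 158.0 / 52.0 = 3.037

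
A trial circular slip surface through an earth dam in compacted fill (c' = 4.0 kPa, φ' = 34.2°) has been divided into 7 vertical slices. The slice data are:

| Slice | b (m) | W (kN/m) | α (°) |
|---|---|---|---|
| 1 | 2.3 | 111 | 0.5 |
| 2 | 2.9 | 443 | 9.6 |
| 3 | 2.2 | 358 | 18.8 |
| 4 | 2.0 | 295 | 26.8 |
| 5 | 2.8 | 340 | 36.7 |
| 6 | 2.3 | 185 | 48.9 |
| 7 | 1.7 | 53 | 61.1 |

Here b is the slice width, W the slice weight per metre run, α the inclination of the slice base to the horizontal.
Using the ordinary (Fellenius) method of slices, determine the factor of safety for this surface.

Ordinary method of slices: FS = Σ[c'·Δl_i + (W_i cosα_i)·tanφ'] / Σ W_i sinα_i, with Δl_i = b_i / cosα_i.
Slice 1: Δl = 2.3/cos0.5° = 2.300 m; N'_1 = 111·cos0.5° = 111.0; c'Δl = 9.20; W sinα = 1.0
Slice 2: Δl = 2.9/cos9.6° = 2.941 m; N'_2 = 443·cos9.6° = 436.8; c'Δl = 11.76; W sinα = 73.9
Slice 3: Δl = 2.2/cos18.8° = 2.324 m; N'_3 = 358·cos18.8° = 338.9; c'Δl = 9.30; W sinα = 115.4
Slice 4: Δl = 2.0/cos26.8° = 2.241 m; N'_4 = 295·cos26.8° = 263.3; c'Δl = 8.96; W sinα = 133.0
Slice 5: Δl = 2.8/cos36.7° = 3.492 m; N'_5 = 340·cos36.7° = 272.6; c'Δl = 13.97; W sinα = 203.2
Slice 6: Δl = 2.3/cos48.9° = 3.499 m; N'_6 = 185·cos48.9° = 121.6; c'Δl = 14.00; W sinα = 139.4
Slice 7: Δl = 1.7/cos61.1° = 3.518 m; N'_7 = 53·cos61.1° = 25.6; c'Δl = 14.07; W sinα = 46.4
Σc'Δl = 81.3 kN/m; ΣN' = 1569.8 kN/m; ΣW sinα = 712.2 kN/m
Resisting = 81.3 + 1569.8·tan34.2° = 81.3 + 1066.9 = 1148.1 kN/m
FS = 1148.1 / 712.2 = 1.612

FS = 1.61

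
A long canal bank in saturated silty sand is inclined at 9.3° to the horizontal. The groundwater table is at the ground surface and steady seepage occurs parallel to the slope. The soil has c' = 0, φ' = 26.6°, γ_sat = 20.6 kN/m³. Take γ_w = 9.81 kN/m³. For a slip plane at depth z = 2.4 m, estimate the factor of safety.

With seepage parallel to the slope and the water table at the surface, the effective normal stress on the slip plane uses the buoyant unit weight γ' = γ_sat − γ_w while the driving shear stress uses γ_sat:
FS = [c' + γ' z cos²β tanφ'] / [γ_sat z sinβ cosβ]
(For c' = 0 this reduces to FS = (γ'/γ_sat)·tanφ'/tanβ.)
γ' = 20.6 − 9.81 = 10.79 kN/m³
Numerator = 0.0 + 10.79·2.4·cos²9.3°·tan26.6° = 0.0 + 10.79·2.4·0.9739·0.5008 = 12.629 kPa
Denominator = 20.6·2.4·sin9.3°·cos9.3° = 20.6·2.4·0.1616·0.9869 = 7.885 kPa
FS = 12.629 / 7.885 = 1.602

FS = 1.60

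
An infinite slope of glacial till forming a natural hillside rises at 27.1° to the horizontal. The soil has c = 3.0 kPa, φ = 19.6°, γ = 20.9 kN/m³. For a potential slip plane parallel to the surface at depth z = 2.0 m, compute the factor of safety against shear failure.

For an infinite slope with a slip plane parallel to the surface (no pore pressure): FS = [c + γz cos²β tanφ] / [γz sinβ cosβ].
γz = 20.9·2.0 = 41.80 kN/m²
Numerator = 3.0 + 41.80·cos²27.1°·tan19.6° = 3.0 + 41.80·0.7925·0.3561 = 14.796 kPa
Denominator = 41.80·sin27.1°·cos27.1° = 41.80·0.4555·0.8902 = 16.951 kPa
FS = 14.796 / 16.951 = 0.873

FS = 0.87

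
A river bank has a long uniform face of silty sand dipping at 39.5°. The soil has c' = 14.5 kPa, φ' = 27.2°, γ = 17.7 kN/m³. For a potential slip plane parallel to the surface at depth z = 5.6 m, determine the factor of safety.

For an infinite slope with a slip plane parallel to the surface (no pore pressure): FS = [c' + γz cos²β tanφ'] / [γz sinβ cosβ].
γz = 17.7·5.6 = 99.12 kN/m²
Numerator = 14.5 + 99.12·cos²39.5°·tan27.2° = 14.5 + 99.12·0.5954·0.5139 = 44.830 kPa
Denominator = 99.12·sin39.5°·cos39.5° = 99.12·0.6361·0.7716 = 48.649 kPa
FS = 44.830 / 48.649 = 0.921

FS = 0.92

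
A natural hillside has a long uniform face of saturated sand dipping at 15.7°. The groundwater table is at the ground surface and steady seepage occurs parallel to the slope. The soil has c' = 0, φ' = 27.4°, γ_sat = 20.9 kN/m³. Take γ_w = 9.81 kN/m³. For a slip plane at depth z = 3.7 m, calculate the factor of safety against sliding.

FS = 0.98

With seepage parallel to the slope and the water table at the surface, the effective normal stress on the slip plane uses the buoyant unit weight γ' = γ_sat − γ_w while the driving shear stress uses γ_sat:
FS = [c' + γ' z cos²β tanφ'] / [γ_sat z sinβ cosβ]
(For c' = 0 this reduces to FS = (γ'/γ_sat)·tanφ'/tanβ.)
γ' = 20.9 − 9.81 = 11.09 kN/m³
Numerator = 0.0 + 11.09·3.7·cos²15.7°·tan27.4° = 0.0 + 11.09·3.7·0.9268·0.5184 = 19.712 kPa
Denominator = 20.9·3.7·sin15.7°·cos15.7° = 20.9·3.7·0.2706·0.9627 = 20.145 kPa
FS = 19.712 / 20.145 = 0.979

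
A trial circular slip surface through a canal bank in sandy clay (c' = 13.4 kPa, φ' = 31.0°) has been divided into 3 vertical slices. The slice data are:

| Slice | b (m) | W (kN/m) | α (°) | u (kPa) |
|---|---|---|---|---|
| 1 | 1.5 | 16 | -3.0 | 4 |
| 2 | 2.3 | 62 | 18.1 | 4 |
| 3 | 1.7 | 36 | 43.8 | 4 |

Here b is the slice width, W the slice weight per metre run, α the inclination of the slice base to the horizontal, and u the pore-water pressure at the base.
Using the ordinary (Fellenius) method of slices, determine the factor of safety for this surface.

FS = 2.99

Ordinary method of slices: FS = Σ[c'·Δl_i + (W_i cosα_i − u_i·Δl_i)·tanφ'] / Σ W_i sinα_i, with Δl_i = b_i / cosα_i.
Slice 1: Δl = 1.5/cos(-3.0°) = 1.502 m; N'_1 = 16·cos(-3.0°) − 4·1.502 = 10.0; c'Δl = 20.13; W sinα = -0.8
Slice 2: Δl = 2.3/cos18.1° = 2.420 m; N'_2 = 62·cos18.1° − 4·2.420 = 49.3; c'Δl = 32.42; W sinα = 19.3
Slice 3: Δl = 1.7/cos43.8° = 2.355 m; N'_3 = 36·cos43.8° − 4·2.355 = 16.6; c'Δl = 31.56; W sinα = 24.9
Σc'Δl = 84.1 kN/m; ΣN' = 75.8 kN/m; ΣW sinα = 43.3 kN/m
Resisting = 84.1 + 75.8·tan31.0° = 84.1 + 45.5 = 129.6 kN/m
FS = 129.6 / 43.3 = 2.991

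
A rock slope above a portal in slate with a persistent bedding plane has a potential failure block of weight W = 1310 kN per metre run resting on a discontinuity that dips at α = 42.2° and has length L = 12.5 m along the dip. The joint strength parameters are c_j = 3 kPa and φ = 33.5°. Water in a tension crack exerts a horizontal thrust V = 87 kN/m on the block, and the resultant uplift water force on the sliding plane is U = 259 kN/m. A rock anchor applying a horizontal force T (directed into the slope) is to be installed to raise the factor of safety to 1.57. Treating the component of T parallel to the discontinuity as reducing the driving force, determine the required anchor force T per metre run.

T = 630 kN/m

Resolving forces along and normal to the sliding plane, with the horizontal anchor force T adding T·sinα to the effective normal force and T·cosα acting up the plane against the driving force:
FS = [c_jL + (W cosα − U − V sinα + T sinα) tanφ] / [W sinα + V cosα − T cosα]
Without the anchor: N' = 653.0 kN/m, driving T_d = 944.4 kN/m, resisting R = 3·12.5 + 653.0·tan33.5° = 469.7 kN/m, FS = 0.50.
Setting FS = 1.57 and solving for T:
1.57·(944.4 − T cos42.2°) = 469.7 + T sin42.2°·tan33.5°
T·(sin42.2°·tan33.5° + 1.57·cos42.2°) = 1.57·944.4 − 469.7
T·(0.6717·0.6619 + 1.57·0.7408) = 1482.7 − 469.7 = 1013.0
T·1.6077 = 1013.0
T = 630.1 kN/m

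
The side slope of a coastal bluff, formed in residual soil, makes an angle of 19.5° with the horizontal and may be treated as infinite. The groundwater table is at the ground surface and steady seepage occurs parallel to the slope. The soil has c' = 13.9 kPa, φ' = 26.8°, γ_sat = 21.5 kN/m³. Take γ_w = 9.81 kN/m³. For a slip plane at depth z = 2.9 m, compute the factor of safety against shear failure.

FS = 1.48

With seepage parallel to the slope and the water table at the surface, the effective normal stress on the slip plane uses the buoyant unit weight γ' = γ_sat − γ_w while the driving shear stress uses γ_sat:
FS = [c' + γ' z cos²β tanφ'] / [γ_sat z sinβ cosβ]
γ' = 21.5 − 9.81 = 11.69 kN/m³
Numerator = 13.9 + 11.69·2.9·cos²19.5°·tan26.8° = 13.9 + 11.69·2.9·0.8886·0.5051 = 29.116 kPa
Denominator = 21.5·2.9·sin19.5°·cos19.5° = 21.5·2.9·0.3338·0.9426 = 19.619 kPa
FS = 29.116 / 19.619 = 1.484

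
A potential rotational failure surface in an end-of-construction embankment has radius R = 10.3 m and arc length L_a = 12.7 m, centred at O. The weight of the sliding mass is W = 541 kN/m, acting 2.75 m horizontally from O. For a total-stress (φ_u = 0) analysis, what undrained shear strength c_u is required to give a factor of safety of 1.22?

FS = c_u·L_a·R / (W·d), so c_u = FS·W·d / (L_a·R).
c_u = 1.22·541·2.75 / (12.70·10.3) = 1815.1 / 130.81 = 13.88 kPa

c_u = 13.9 kPa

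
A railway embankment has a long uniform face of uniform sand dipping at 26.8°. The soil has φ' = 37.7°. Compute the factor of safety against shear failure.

FS = 1.53

For a dry cohesionless infinite slope the factor of safety is FS = tanφ' / tanβ.
FS = tan37.7° / tan26.8° = 0.7729 / 0.5051 = 1.530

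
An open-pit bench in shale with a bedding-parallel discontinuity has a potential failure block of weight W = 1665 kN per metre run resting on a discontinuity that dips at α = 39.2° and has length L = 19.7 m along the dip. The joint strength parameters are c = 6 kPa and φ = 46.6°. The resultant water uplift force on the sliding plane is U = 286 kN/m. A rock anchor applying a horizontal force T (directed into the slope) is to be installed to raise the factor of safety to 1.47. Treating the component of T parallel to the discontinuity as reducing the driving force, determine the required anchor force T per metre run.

Resolving forces along and normal to the sliding plane, with the horizontal anchor force T adding T·sinα to the effective normal force and T·cosα acting up the plane against the driving force:
FS = [cL + (W cosα − U + T sinα) tanφ] / [W sinα − T cosα]
Without the anchor: N' = 1004.3 kN/m, driving T_d = 1052.3 kN/m, resisting R = 6·19.7 + 1004.3·tan46.6° = 1180.2 kN/m, FS = 1.12.
Setting FS = 1.47 and solving for T:
1.47·(1052.3 − T cos39.2°) = 1180.2 + T sin39.2°·tan46.6°
T·(sin39.2°·tan46.6° + 1.47·cos39.2°) = 1.47·1052.3 − 1180.2
T·(0.6320·1.0575 + 1.47·0.7749) = 1546.9 − 1180.2 = 366.7
T·1.8075 = 366.7
T = 202.9 kN/m

T = 203 kN/m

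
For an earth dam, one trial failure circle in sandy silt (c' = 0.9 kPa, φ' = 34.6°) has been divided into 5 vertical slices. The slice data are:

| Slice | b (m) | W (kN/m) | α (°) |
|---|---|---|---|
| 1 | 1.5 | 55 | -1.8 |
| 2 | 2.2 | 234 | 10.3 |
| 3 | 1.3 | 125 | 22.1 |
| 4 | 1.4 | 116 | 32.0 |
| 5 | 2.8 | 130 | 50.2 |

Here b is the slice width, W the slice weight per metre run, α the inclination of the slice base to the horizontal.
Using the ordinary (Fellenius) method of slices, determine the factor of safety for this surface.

FS = 1.66

Ordinary method of slices: FS = Σ[c'·Δl_i + (W_i cosα_i)·tanφ'] / Σ W_i sinα_i, with Δl_i = b_i / cosα_i.
Slice 1: Δl = 1.5/cos(-1.8°) = 1.501 m; N'_1 = 55·cos(-1.8°) = 55.0; c'Δl = 1.35; W sinα = -1.7
Slice 2: Δl = 2.2/cos10.3° = 2.236 m; N'_2 = 234·cos10.3° = 230.2; c'Δl = 2.01; W sinα = 41.8
Slice 3: Δl = 1.3/cos22.1° = 1.403 m; N'_3 = 125·cos22.1° = 115.8; c'Δl = 1.26; W sinα = 47.0
Slice 4: Δl = 1.4/cos32.0° = 1.651 m; N'_4 = 116·cos32.0° = 98.4; c'Δl = 1.49; W sinα = 61.5
Slice 5: Δl = 2.8/cos50.2° = 4.374 m; N'_5 = 130·cos50.2° = 83.2; c'Δl = 3.94; W sinα = 99.9
Σc'Δl = 10.0 kN/m; ΣN' = 582.6 kN/m; ΣW sinα = 248.5 kN/m
Resisting = 10.0 + 582.6·tan34.6° = 10.0 + 401.9 = 412.0 kN/m
FS = 412.0 / 248.5 = 1.658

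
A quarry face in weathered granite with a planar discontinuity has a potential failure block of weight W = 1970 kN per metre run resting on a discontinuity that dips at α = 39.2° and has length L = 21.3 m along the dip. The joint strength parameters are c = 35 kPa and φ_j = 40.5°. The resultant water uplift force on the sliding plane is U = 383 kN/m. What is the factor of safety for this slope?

Resolving the block weight along and normal to the plane and applying the Mohr–Coulomb strength on the joint:
N' = W cosα − U = 1970·cos39.2° − 383 = 1143.6 kN/m
Driving force T = W sinα = 1970·sin39.2° = 1245.1 kN/m
Resisting force R = c·L + N'·tanφ_j = 35·21.3 + 1143.6·tan40.5° = 745.5 + 976.8 = 1722.3 kN/m
FS = R / T = 1722.3 / 1245.1 = 1.383

FS = 1.38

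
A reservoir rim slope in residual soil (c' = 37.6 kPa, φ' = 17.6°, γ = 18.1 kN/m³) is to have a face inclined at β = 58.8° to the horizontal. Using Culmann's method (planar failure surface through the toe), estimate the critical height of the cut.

Culmann's analysis gives the critical failure plane at α_cr = (β + φ')/2 = (58.8 + 17.6)/2 = 38.2°, and the critical height
H_c = (4c'/γ) · sinβ cosφ' / [1 − cos(β − φ')]
    = (4·37.6/18.1) · sin58.8°·cos17.6° / [1 − cos(41.2°)]
    = 8.309 · 0.8554·0.9532 / [1 − 0.7524]
    = 8.309 · 0.8153 / 0.2476
    = 27.36 m

H_c = 27.36 m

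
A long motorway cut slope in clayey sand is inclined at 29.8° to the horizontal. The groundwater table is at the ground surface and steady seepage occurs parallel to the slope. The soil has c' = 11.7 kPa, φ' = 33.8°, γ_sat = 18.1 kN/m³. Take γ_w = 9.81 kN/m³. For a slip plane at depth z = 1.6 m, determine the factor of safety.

With seepage parallel to the slope and the water table at the surface, the effective normal stress on the slip plane uses the buoyant unit weight γ' = γ_sat − γ_w while the driving shear stress uses γ_sat:
FS = [c' + γ' z cos²β tanφ'] / [γ_sat z sinβ cosβ]
γ' = 18.1 − 9.81 = 8.29 kN/m³
Numerator = 11.7 + 8.29·1.6·cos²29.8°·tan33.8° = 11.7 + 8.29·1.6·0.7530·0.6694 = 18.386 kPa
Denominator = 18.1·1.6·sin29.8°·cos29.8° = 18.1·1.6·0.4970·0.8678 = 12.489 kPa
FS = 18.386 / 12.489 = 1.472

FS = 1.47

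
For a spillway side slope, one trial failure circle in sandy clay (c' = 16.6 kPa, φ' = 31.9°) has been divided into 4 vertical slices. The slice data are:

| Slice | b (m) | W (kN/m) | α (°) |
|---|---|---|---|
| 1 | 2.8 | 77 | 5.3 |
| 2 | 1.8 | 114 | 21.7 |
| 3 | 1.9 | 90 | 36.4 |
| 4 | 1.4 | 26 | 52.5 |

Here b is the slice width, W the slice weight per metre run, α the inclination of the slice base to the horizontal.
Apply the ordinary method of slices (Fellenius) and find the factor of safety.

Ordinary method of slices: FS = Σ[c'·Δl_i + (W_i cosα_i)·tanφ'] / Σ W_i sinα_i, with Δl_i = b_i / cosα_i.
Slice 1: Δl = 2.8/cos5.3° = 2.812 m; N'_1 = 77·cos5.3° = 76.7; c'Δl = 46.68; W sinα = 7.1
Slice 2: Δl = 1.8/cos21.7° = 1.937 m; N'_2 = 114·cos21.7° = 105.9; c'Δl = 32.16; W sinα = 42.2
Slice 3: Δl = 1.9/cos36.4° = 2.361 m; N'_3 = 90·cos36.4° = 72.4; c'Δl = 39.19; W sinα = 53.4
Slice 4: Δl = 1.4/cos52.5° = 2.300 m; N'_4 = 26·cos52.5° = 15.8; c'Δl = 38.18; W sinα = 20.6
Σc'Δl = 156.2 kN/m; ΣN' = 270.9 kN/m; ΣW sinα = 123.3 kN/m
Resisting = 156.2 + 270.9·tan31.9° = 156.2 + 168.6 = 324.8 kN/m
FS = 324.8 / 123.3 = 2.634

FS = 2.63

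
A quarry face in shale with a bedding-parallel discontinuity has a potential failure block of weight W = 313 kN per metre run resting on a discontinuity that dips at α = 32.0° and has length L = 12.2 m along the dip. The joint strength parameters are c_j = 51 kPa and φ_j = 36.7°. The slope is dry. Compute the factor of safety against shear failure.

FS = 4.94

Resolving the block weight along and normal to the plane and applying the Mohr–Coulomb strength on the joint:
N' = W cosα = 313·cos32.0° = 265.4 kN/m
Driving force T = W sinα = 313·sin32.0° = 165.9 kN/m
Resisting force R = c_j·L + N'·tanφ_j = 51·12.2 + 265.4·tan36.7° = 622.2 + 197.9 = 820.1 kN/m
FS = R / T = 820.1 / 165.9 = 4.944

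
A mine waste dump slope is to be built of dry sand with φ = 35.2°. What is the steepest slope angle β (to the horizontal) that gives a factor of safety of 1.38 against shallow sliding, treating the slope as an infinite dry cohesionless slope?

β = 27.1°

For an infinite dry cohesionless slope FS = tanφ/tanβ, so tanβ = tanφ / FS.
tanβ = tan35.2° / 1.38 = 0.7054 / 1.38 = 0.5112
β = arctan(0.5112) = 27.08°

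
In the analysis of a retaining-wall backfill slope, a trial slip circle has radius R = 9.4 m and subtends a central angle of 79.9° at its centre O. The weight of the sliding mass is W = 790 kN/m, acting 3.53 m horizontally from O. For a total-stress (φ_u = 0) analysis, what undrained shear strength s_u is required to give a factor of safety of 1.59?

FS = s_u·L_a·R / (W·d), so s_u = FS·W·d / (L_a·R).
Arc length L_a = R·θ = 9.4·(79.9°·π/180) = 9.4·1.3945 = 13.11 m
s_u = 1.59·790·3.53 / (13.11·9.4) = 4434.0 / 123.22 = 35.98 kPa

s_u = 36.0 kPa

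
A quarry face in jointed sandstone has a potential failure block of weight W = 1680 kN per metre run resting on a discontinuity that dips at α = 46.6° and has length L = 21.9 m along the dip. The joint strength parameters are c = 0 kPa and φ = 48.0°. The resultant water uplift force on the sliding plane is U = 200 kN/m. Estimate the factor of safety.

FS = 0.87

Resolving the block weight along and normal to the plane and applying the Mohr–Coulomb strength on the joint:
N' = W cosα − U = 1680·cos46.6° − 200 = 954.3 kN/m
Driving force T = W sinα = 1680·sin46.6° = 1220.6 kN/m
Resisting force R = c·L + N'·tanφ = 0·21.9 + 954.3·tan48.0° = 0.0 + 1059.9 = 1059.9 kN/m
FS = R / T = 1059.9 / 1220.6 = 0.868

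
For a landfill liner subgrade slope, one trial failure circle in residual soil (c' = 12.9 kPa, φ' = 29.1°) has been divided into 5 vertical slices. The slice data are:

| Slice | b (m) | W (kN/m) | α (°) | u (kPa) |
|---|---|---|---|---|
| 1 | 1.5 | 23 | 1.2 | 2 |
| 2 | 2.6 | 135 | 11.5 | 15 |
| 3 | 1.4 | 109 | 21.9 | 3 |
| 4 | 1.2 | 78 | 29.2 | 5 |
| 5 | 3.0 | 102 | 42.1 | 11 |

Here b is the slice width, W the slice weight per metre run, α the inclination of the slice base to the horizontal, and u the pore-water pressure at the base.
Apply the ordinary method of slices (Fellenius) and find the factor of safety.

Ordinary method of slices: FS = Σ[c'·Δl_i + (W_i cosα_i − u_i·Δl_i)·tanφ'] / Σ W_i sinα_i, with Δl_i = b_i / cosα_i.
Slice 1: Δl = 1.5/cos1.2° = 1.500 m; N'_1 = 23·cos1.2° − 2·1.500 = 20.0; c'Δl = 19.35; W sinα = 0.5
Slice 2: Δl = 2.6/cos11.5° = 2.653 m; N'_2 = 135·cos11.5° − 15·2.653 = 92.5; c'Δl = 34.23; W sinα = 26.9
Slice 3: Δl = 1.4/cos21.9° = 1.509 m; N'_3 = 109·cos21.9° − 3·1.509 = 96.6; c'Δl = 19.46; W sinα = 40.7
Slice 4: Δl = 1.2/cos29.2° = 1.375 m; N'_4 = 78·cos29.2° − 5·1.375 = 61.2; c'Δl = 17.73; W sinα = 38.1
Slice 5: Δl = 3.0/cos42.1° = 4.043 m; N'_5 = 102·cos42.1° − 11·4.043 = 31.2; c'Δl = 52.16; W sinα = 68.4
Σc'Δl = 142.9 kN/m; ΣN' = 301.5 kN/m; ΣW sinα = 174.5 kN/m
Resisting = 142.9 + 301.5·tan29.1° = 142.9 + 167.8 = 310.8 kN/m
FS = 310.8 / 174.5 = 1.781

FS = 1.78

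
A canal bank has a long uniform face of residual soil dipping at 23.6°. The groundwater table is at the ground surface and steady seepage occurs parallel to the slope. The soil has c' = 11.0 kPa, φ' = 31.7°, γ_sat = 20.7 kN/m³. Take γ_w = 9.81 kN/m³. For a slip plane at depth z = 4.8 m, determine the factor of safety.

FS = 1.05

With seepage parallel to the slope and the water table at the surface, the effective normal stress on the slip plane uses the buoyant unit weight γ' = γ_sat − γ_w while the driving shear stress uses γ_sat:
FS = [c' + γ' z cos²β tanφ'] / [γ_sat z sinβ cosβ]
γ' = 20.7 − 9.81 = 10.89 kN/m³
Numerator = 11.0 + 10.89·4.8·cos²23.6°·tan31.7° = 11.0 + 10.89·4.8·0.8397·0.6176 = 38.109 kPa
Denominator = 20.7·4.8·sin23.6°·cos23.6° = 20.7·4.8·0.4003·0.9164 = 36.452 kPa
FS = 38.109 / 36.452 = 1.045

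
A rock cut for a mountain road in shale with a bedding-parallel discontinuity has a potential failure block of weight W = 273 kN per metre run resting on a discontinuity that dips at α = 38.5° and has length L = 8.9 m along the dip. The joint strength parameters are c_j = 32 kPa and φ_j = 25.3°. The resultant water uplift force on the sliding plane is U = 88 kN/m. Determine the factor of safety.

Resolving the block weight along and normal to the plane and applying the Mohr–Coulomb strength on the joint:
N' = W cosα − U = 273·cos38.5° − 88 = 125.7 kN/m
Driving force T = W sinα = 273·sin38.5° = 169.9 kN/m
Resisting force R = c_j·L + N'·tanφ_j = 32·8.9 + 125.7·tan25.3° = 284.8 + 59.4 = 344.2 kN/m
FS = R / T = 344.2 / 169.9 = 2.025

FS = 2.03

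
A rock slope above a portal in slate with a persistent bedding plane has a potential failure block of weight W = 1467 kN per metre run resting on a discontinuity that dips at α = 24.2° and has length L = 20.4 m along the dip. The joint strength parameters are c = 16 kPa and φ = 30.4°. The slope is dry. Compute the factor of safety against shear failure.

Resolving the block weight along and normal to the plane and applying the Mohr–Coulomb strength on the joint:
N' = W cosα = 1467·cos24.2° = 1338.1 kN/m
Driving force T = W sinα = 1467·sin24.2° = 601.4 kN/m
Resisting force R = c·L + N'·tanφ = 16·20.4 + 1338.1·tan30.4° = 326.4 + 785.0 = 1111.4 kN/m
FS = R / T = 1111.4 / 601.4 = 1.848

FS = 1.85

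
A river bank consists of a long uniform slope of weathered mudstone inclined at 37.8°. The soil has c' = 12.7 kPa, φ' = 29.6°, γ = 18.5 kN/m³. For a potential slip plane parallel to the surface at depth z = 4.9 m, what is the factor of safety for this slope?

FS = 1.02

For an infinite slope with a slip plane parallel to the surface (no pore pressure): FS = [c' + γz cos²β tanφ'] / [γz sinβ cosβ].
γz = 18.5·4.9 = 90.65 kN/m²
Numerator = 12.7 + 90.65·cos²37.8°·tan29.6° = 12.7 + 90.65·0.6243·0.5681 = 44.851 kPa
Denominator = 90.65·sin37.8°·cos37.8° = 90.65·0.6129·0.7902 = 43.901 kPa
FS = 44.851 / 43.901 = 1.022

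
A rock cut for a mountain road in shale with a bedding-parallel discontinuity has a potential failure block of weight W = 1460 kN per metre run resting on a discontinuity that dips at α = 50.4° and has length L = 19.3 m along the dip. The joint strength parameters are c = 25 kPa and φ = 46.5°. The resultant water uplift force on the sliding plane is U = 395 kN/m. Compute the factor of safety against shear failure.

FS = 0.93

Resolving the block weight along and normal to the plane and applying the Mohr–Coulomb strength on the joint:
N' = W cosα − U = 1460·cos50.4° − 395 = 535.6 kN/m
Driving force T = W sinα = 1460·sin50.4° = 1124.9 kN/m
Resisting force R = c·L + N'·tanφ = 25·19.3 + 535.6·tan46.5° = 482.5 + 564.4 = 1046.9 kN/m
FS = R / T = 1046.9 / 1124.9 = 0.931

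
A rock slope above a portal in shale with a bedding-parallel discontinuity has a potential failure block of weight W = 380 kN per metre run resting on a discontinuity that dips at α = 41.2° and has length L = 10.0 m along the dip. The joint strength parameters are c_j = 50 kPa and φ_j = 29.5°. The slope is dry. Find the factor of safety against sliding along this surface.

FS = 2.64

Resolving the block weight along and normal to the plane and applying the Mohr–Coulomb strength on the joint:
N' = W cosα = 380·cos41.2° = 285.9 kN/m
Driving force T = W sinα = 380·sin41.2° = 250.3 kN/m
Resisting force R = c_j·L + N'·tanφ_j = 50·10.0 + 285.9·tan29.5° = 500.0 + 161.8 = 661.8 kN/m
FS = R / T = 661.8 / 250.3 = 2.644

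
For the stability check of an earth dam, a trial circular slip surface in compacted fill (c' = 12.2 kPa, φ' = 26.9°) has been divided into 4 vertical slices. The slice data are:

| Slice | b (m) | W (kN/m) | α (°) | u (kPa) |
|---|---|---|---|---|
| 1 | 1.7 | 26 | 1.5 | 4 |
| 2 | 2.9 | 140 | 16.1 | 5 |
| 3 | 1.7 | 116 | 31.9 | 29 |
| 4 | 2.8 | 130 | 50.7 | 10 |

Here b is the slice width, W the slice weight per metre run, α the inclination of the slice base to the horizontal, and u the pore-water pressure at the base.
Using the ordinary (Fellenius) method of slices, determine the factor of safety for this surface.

Ordinary method of slices: FS = Σ[c'·Δl_i + (W_i cosα_i − u_i·Δl_i)·tanφ'] / Σ W_i sinα_i, with Δl_i = b_i / cosα_i.
Slice 1: Δl = 1.7/cos1.5° = 1.701 m; N'_1 = 26·cos1.5° − 4·1.701 = 19.2; c'Δl = 20.75; W sinα = 0.7
Slice 2: Δl = 2.9/cos16.1° = 3.018 m; N'_2 = 140·cos16.1° − 5·3.018 = 119.4; c'Δl = 36.82; W sinα = 38.8
Slice 3: Δl = 1.7/cos31.9° = 2.002 m; N'_3 = 116·cos31.9° − 29·2.002 = 40.4; c'Δl = 24.43; W sinα = 61.3
Slice 4: Δl = 2.8/cos50.7° = 4.421 m; N'_4 = 130·cos50.7° − 10·4.421 = 38.1; c'Δl = 53.93; W sinα = 100.6
Σc'Δl = 135.9 kN/m; ΣN' = 217.1 kN/m; ΣW sinα = 201.4 kN/m
Resisting = 135.9 + 217.1·tan26.9° = 135.9 + 110.2 = 246.1 kN/m
FS = 246.1 / 201.4 = 1.222

FS = 1.22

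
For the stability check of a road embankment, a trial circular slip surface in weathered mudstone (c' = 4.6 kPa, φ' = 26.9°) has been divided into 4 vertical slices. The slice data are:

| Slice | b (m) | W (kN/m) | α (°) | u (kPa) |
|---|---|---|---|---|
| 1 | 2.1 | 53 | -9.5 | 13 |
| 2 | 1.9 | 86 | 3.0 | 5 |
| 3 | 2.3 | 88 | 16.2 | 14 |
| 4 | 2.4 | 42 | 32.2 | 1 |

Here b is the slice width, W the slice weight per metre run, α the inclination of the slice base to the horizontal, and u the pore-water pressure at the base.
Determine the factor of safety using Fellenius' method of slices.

Ordinary method of slices: FS = Σ[c'·Δl_i + (W_i cosα_i − u_i·Δl_i)·tanφ'] / Σ W_i sinα_i, with Δl_i = b_i / cosα_i.
Slice 1: Δl = 2.1/cos(-9.5°) = 2.129 m; N'_1 = 53·cos(-9.5°) − 13·2.129 = 24.6; c'Δl = 9.79; W sinα = -8.7
Slice 2: Δl = 1.9/cos3.0° = 1.903 m; N'_2 = 86·cos3.0° − 5·1.903 = 76.4; c'Δl = 8.75; W sinα = 4.5
Slice 3: Δl = 2.3/cos16.2° = 2.395 m; N'_3 = 88·cos16.2° − 14·2.395 = 51.0; c'Δl = 11.02; W sinα = 24.6
Slice 4: Δl = 2.4/cos32.2° = 2.836 m; N'_4 = 42·cos32.2° − 1·2.836 = 32.7; c'Δl = 13.05; W sinα = 22.4
Σc'Δl = 42.6 kN/m; ΣN' = 184.6 kN/m; ΣW sinα = 42.7 kN/m
Resisting = 42.6 + 184.6·tan26.9° = 42.6 + 93.7 = 136.3 kN/m
FS = 136.3 / 42.7 = 3.193

FS = 3.19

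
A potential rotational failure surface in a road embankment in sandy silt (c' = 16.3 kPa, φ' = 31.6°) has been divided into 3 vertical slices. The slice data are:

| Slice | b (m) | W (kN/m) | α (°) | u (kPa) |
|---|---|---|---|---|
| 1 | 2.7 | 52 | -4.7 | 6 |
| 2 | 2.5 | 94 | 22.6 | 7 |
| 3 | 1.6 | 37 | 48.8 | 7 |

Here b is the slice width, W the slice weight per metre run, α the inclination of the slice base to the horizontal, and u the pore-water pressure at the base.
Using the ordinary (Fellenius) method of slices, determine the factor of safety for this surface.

FS = 3.28

Ordinary method of slices: FS = Σ[c'·Δl_i + (W_i cosα_i − u_i·Δl_i)·tanφ'] / Σ W_i sinα_i, with Δl_i = b_i / cosα_i.
Slice 1: Δl = 2.7/cos(-4.7°) = 2.709 m; N'_1 = 52·cos(-4.7°) − 6·2.709 = 35.6; c'Δl = 44.16; W sinα = -4.3
Slice 2: Δl = 2.5/cos22.6° = 2.708 m; N'_2 = 94·cos22.6° − 7·2.708 = 67.8; c'Δl = 44.14; W sinα = 36.1
Slice 3: Δl = 1.6/cos48.8° = 2.429 m; N'_3 = 37·cos48.8° − 7·2.429 = 7.4; c'Δl = 39.59; W sinα = 27.8
Σc'Δl = 127.9 kN/m; ΣN' = 110.8 kN/m; ΣW sinα = 59.7 kN/m
Resisting = 127.9 + 110.8·tan31.6° = 127.9 + 68.1 = 196.0 kN/m
FS = 196.0 / 59.7 = 3.284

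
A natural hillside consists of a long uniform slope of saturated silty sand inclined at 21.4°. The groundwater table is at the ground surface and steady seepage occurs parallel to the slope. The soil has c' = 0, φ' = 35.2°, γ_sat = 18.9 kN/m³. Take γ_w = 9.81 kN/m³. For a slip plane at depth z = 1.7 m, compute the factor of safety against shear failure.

With seepage parallel to the slope and the water table at the surface, the effective normal stress on the slip plane uses the buoyant unit weight γ' = γ_sat − γ_w while the driving shear stress uses γ_sat:
FS = [c' + γ' z cos²β tanφ'] / [γ_sat z sinβ cosβ]
(For c' = 0 this reduces to FS = (γ'/γ_sat)·tanφ'/tanβ.)
γ' = 18.9 − 9.81 = 9.09 kN/m³
Numerator = 0.0 + 9.09·1.7·cos²21.4°·tan35.2° = 0.0 + 9.09·1.7·0.8669·0.7054 = 9.450 kPa
Denominator = 18.9·1.7·sin21.4°·cos21.4° = 18.9·1.7·0.3649·0.9311 = 10.915 kPa
FS = 9.450 / 10.915 = 0.866

FS = 0.87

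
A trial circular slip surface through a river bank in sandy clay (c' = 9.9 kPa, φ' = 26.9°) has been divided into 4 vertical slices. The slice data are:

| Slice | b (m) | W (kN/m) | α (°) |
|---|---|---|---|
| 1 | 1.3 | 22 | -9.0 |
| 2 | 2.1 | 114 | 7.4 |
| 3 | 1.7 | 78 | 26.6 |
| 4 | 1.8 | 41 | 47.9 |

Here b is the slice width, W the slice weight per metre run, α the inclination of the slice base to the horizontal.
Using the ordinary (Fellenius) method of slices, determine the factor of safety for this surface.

Ordinary method of slices: FS = Σ[c'·Δl_i + (W_i cosα_i)·tanφ'] / Σ W_i sinα_i, with Δl_i = b_i / cosα_i.
Slice 1: Δl = 1.3/cos(-9.0°) = 1.316 m; N'_1 = 22·cos(-9.0°) = 21.7; c'Δl = 13.03; W sinα = -3.4
Slice 2: Δl = 2.1/cos7.4° = 2.118 m; N'_2 = 114·cos7.4° = 113.1; c'Δl = 20.96; W sinα = 14.7
Slice 3: Δl = 1.7/cos26.6° = 1.901 m; N'_3 = 78·cos26.6° = 69.7; c'Δl = 18.82; W sinα = 34.9
Slice 4: Δl = 1.8/cos47.9° = 2.685 m; N'_4 = 41·cos47.9° = 27.5; c'Δl = 26.58; W sinα = 30.4
Σc'Δl = 79.4 kN/m; ΣN' = 232.0 kN/m; ΣW sinα = 76.6 kN/m
Resisting = 79.4 + 232.0·tan26.9° = 79.4 + 117.7 = 197.1 kN/m
FS = 197.1 / 76.6 = 2.574

FS = 2.57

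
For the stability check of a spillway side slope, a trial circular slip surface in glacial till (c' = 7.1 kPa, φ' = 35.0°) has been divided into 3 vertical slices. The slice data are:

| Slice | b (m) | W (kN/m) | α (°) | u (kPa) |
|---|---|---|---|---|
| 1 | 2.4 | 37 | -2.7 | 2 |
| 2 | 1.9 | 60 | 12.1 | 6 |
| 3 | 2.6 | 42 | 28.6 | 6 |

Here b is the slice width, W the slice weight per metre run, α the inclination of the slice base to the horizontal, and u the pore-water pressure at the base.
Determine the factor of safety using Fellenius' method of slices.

FS = 3.90

Ordinary method of slices: FS = Σ[c'·Δl_i + (W_i cosα_i − u_i·Δl_i)·tanφ'] / Σ W_i sinα_i, with Δl_i = b_i / cosα_i.
Slice 1: Δl = 2.4/cos(-2.7°) = 2.403 m; N'_1 = 37·cos(-2.7°) − 2·2.403 = 32.2; c'Δl = 17.06; W sinα = -1.7
Slice 2: Δl = 1.9/cos12.1° = 1.943 m; N'_2 = 60·cos12.1° − 6·1.943 = 47.0; c'Δl = 13.80; W sinα = 12.6
Slice 3: Δl = 2.6/cos28.6° = 2.961 m; N'_3 = 42·cos28.6° − 6·2.961 = 19.1; c'Δl = 21.03; W sinα = 20.1
Σc'Δl = 51.9 kN/m; ΣN' = 98.3 kN/m; ΣW sinα = 30.9 kN/m
Resisting = 51.9 + 98.3·tan35.0° = 51.9 + 68.8 = 120.7 kN/m
FS = 120.7 / 30.9 = 3.901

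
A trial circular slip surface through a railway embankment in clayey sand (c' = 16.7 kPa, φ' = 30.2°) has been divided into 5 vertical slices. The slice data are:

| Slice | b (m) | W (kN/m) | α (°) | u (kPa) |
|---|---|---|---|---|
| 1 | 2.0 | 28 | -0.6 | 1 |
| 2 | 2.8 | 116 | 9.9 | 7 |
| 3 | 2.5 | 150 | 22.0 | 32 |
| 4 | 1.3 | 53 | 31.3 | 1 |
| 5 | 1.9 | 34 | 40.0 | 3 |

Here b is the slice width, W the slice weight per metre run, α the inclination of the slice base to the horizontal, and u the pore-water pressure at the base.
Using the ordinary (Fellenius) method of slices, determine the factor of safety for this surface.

Ordinary method of slices: FS = Σ[c'·Δl_i + (W_i cosα_i − u_i·Δl_i)·tanφ'] / Σ W_i sinα_i, with Δl_i = b_i / cosα_i.
Slice 1: Δl = 2.0/cos(-0.6°) = 2.000 m; N'_1 = 28·cos(-0.6°) − 1·2.000 = 26.0; c'Δl = 33.40; W sinα = -0.3
Slice 2: Δl = 2.8/cos9.9° = 2.842 m; N'_2 = 116·cos9.9° − 7·2.842 = 94.4; c'Δl = 47.47; W sinα = 19.9
Slice 3: Δl = 2.5/cos22.0° = 2.696 m; N'_3 = 150·cos22.0° − 32·2.696 = 52.8; c'Δl = 45.03; W sinα = 56.2
Slice 4: Δl = 1.3/cos31.3° = 1.521 m; N'_4 = 53·cos31.3° − 1·1.521 = 43.8; c'Δl = 25.41; W sinα = 27.5
Slice 5: Δl = 1.9/cos40.0° = 2.480 m; N'_5 = 34·cos40.0° − 3·2.480 = 18.6; c'Δl = 41.42; W sinα = 21.9
Σc'Δl = 192.7 kN/m; ΣN' = 235.5 kN/m; ΣW sinα = 125.2 kN/m
Resisting = 192.7 + 235.5·tan30.2° = 192.7 + 137.1 = 329.8 kN/m
FS = 329.8 / 125.2 = 2.634

FS = 2.63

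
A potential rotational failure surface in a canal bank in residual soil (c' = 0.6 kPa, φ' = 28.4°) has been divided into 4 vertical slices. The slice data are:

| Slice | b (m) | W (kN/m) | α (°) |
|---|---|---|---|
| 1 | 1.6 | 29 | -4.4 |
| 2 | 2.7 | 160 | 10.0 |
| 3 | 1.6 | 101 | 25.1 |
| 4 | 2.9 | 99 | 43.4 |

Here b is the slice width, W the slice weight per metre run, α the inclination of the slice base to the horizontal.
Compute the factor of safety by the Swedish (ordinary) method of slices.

Ordinary method of slices: FS = Σ[c'·Δl_i + (W_i cosα_i)·tanφ'] / Σ W_i sinα_i, with Δl_i = b_i / cosα_i.
Slice 1: Δl = 1.6/cos(-4.4°) = 1.605 m; N'_1 = 29·cos(-4.4°) = 28.9; c'Δl = 0.96; W sinα = -2.2
Slice 2: Δl = 2.7/cos10.0° = 2.742 m; N'_2 = 160·cos10.0° = 157.6; c'Δl = 1.64; W sinα = 27.8
Slice 3: Δl = 1.6/cos25.1° = 1.767 m; N'_3 = 101·cos25.1° = 91.5; c'Δl = 1.06; W sinα = 42.8
Slice 4: Δl = 2.9/cos43.4° = 3.991 m; N'_4 = 99·cos43.4° = 71.9; c'Δl = 2.39; W sinα = 68.0
Σc'Δl = 6.1 kN/m; ΣN' = 349.9 kN/m; ΣW sinα = 136.4 kN/m
Resisting = 6.1 + 349.9·tan28.4° = 6.1 + 189.2 = 195.2 kN/m
FS = 195.2 / 136.4 = 1.431

FS = 1.43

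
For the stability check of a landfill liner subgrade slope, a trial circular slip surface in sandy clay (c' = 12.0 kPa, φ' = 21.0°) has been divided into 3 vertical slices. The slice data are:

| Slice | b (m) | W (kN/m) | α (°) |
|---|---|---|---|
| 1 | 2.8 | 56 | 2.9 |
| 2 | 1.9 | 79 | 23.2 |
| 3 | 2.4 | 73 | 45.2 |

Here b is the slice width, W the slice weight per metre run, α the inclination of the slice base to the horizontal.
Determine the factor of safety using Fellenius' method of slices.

FS = 1.96

Ordinary method of slices: FS = Σ[c'·Δl_i + (W_i cosα_i)·tanφ'] / Σ W_i sinα_i, with Δl_i = b_i / cosα_i.
Slice 1: Δl = 2.8/cos2.9° = 2.804 m; N'_1 = 56·cos2.9° = 55.9; c'Δl = 33.64; W sinα = 2.8
Slice 2: Δl = 1.9/cos23.2° = 2.067 m; N'_2 = 79·cos23.2° = 72.6; c'Δl = 24.81; W sinα = 31.1
Slice 3: Δl = 2.4/cos45.2° = 3.406 m; N'_3 = 73·cos45.2° = 51.4; c'Δl = 40.87; W sinα = 51.8
Σc'Δl = 99.3 kN/m; ΣN' = 180.0 kN/m; ΣW sinα = 85.8 kN/m
Resisting = 99.3 + 180.0·tan21.0° = 99.3 + 69.1 = 168.4 kN/m
FS = 168.4 / 85.8 = 1.964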